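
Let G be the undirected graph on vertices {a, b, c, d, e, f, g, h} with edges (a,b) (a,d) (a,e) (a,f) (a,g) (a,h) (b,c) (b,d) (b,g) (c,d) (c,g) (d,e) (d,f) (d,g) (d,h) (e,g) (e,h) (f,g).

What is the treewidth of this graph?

3

A width-3 tree decomposition is:
Bags: B1 = {a, d, e, g}  B2 = {a, b, d, g}  B3 = {a, d, f, g}  B4 = {a, d, e, h}  B5 = {b, c, d, g}
Tree: B1–B2, B2–B3, B1–B4, B2–B5
The largest bag has 4 vertices, giving width 3; this decomposition certifies tw(G) ≤ 3. Conversely, {b, c, d, g} is a clique of size 4, and the vertices of any clique must share a bag in every tree decomposition; so some bag has ≥ 4 vertices and tw(G) ≥ 3. Combining the bounds, tw(G) = 3.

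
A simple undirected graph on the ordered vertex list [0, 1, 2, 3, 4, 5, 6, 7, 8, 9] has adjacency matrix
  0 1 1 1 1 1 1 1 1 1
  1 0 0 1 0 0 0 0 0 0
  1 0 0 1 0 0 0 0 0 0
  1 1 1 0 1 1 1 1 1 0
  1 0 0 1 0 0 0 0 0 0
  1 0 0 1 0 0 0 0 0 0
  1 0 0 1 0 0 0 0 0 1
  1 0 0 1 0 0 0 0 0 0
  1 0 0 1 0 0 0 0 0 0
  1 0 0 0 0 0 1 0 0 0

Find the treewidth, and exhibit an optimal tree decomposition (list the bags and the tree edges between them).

Treewidth 2.
One optimal decomposition is:
Bags: B1 = {0, 3, 7}  B2 = {0, 1, 3}  B3 = {0, 3, 6}  B4 = {0, 2, 3}  B5 = {0, 3, 4}  B6 = {0, 6, 9}  B7 = {0, 3, 5}  B8 = {0, 3, 8}
Tree: B1–B2, B1–B3, B2–B4, B3–B5, B3–B6, B1–B7, B7–B8

Every bag has size at most 3, so the width is 3 − 1 = 2 and tw(G) ≤ 2. On the other hand G contains the 3-clique {0, 6, 9}. A clique must lie in a single bag of any decomposition, so no decomposition can have width below 2. Hence tw(G) = 2 exactly.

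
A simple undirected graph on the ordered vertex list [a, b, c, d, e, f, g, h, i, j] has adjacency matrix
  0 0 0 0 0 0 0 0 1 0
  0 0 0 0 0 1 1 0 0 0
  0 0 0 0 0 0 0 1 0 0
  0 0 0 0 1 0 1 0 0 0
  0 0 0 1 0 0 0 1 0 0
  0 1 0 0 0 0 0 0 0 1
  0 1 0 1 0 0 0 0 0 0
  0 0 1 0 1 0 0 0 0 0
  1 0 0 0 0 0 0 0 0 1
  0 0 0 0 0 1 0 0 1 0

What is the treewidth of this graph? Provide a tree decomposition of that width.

Every bag has size at most 2, so the width is 2 − 1 = 1 and tw(G) ≤ 1. Since G has at least one edge (e.g. c–h), it is not an edgeless graph, so tw(G) ≥ 1. Therefore the treewidth is 1.

Treewidth 1.
One optimal decomposition is:
Bags: B1 = {c, h}  B2 = {e, h}  B3 = {d, e}  B4 = {d, g}  B5 = {b, g}  B6 = {b, f}  B7 = {f, j}  B8 = {i, j}  B9 = {a, i}
Tree: B1–B2, B2–B3, B3–B4, B4–B5, B5–B6, B6–B7, B7–B8, B8–B9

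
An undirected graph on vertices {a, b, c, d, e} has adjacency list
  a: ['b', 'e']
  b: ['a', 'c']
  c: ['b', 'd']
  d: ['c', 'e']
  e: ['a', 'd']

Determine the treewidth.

2

A width-2 tree decomposition is:
Bags: B1 = {a, b, e}  B2 = {b, d, e}  B3 = {b, c, d}
Tree: B1–B2, B2–B3
Each bag holds 3 vertices, so the decomposition has width 2, which upper-bounds the treewidth. The edges b–a–e–d–c–b form a cycle, so G is not a tree and its treewidth is at least 2. Combining the bounds, tw(G) = 2.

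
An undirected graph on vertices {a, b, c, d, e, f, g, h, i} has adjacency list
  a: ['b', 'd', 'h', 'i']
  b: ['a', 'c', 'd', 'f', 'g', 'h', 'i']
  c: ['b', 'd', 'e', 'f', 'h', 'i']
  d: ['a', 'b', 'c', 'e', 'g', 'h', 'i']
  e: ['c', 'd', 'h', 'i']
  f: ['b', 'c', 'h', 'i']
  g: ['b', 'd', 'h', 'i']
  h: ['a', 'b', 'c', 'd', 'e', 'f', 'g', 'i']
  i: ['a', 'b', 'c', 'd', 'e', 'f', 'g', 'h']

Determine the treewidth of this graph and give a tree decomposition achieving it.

Every bag has size at most 5, so the width is 5 − 1 = 4 and tw(G) ≤ 4. For the lower bound, the 5 vertices {c, d, e, h, i} are pairwise adjacent, and any tree decomposition puts a clique entirely inside one bag — forcing width ≥ 4. Hence tw(G) = 4 exactly.

Treewidth 4.
One optimal decomposition is:
Bags: B1 = {a, b, d, h, i}  B2 = {b, c, d, h, i}  B3 = {b, c, f, h, i}  B4 = {b, d, g, h, i}  B5 = {c, d, e, h, i}
Tree: B1–B2, B2–B3, B2–B4, B2–B5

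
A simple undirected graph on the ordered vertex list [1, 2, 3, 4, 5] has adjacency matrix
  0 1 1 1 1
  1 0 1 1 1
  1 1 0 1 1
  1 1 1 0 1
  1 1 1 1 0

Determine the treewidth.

4

A width-4 tree decomposition is:
Bags: B1 = {1, 2, 3, 4, 5}
Tree: (single bag)
A single bag containing all 5 vertices is trivially a valid decomposition of width 4. For the lower bound, the 5 vertices {1, 2, 3, 4, 5} are pairwise adjacent, and any tree decomposition puts a clique entirely inside one bag — forcing width ≥ 4. Hence tw(G) = 4 exactly.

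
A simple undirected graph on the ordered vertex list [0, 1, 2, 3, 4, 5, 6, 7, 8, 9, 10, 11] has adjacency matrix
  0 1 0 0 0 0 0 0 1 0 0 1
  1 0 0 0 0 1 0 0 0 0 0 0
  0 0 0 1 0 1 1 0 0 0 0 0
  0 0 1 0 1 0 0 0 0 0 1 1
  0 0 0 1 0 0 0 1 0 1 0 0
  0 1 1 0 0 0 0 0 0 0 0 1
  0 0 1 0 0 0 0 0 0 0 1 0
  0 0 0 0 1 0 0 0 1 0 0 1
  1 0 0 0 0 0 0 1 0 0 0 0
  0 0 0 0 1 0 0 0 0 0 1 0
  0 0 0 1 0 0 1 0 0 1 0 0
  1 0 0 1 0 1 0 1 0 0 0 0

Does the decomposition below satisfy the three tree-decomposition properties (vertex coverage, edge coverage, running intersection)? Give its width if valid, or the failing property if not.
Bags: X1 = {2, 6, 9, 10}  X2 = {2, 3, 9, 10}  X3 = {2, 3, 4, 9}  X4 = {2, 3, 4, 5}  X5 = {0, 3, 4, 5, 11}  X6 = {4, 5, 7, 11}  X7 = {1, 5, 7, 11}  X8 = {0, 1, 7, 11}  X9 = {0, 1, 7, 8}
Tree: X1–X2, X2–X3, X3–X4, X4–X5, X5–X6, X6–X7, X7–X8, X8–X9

No — bags containing vertex 0 are not connected in the tree.

A tree decomposition must satisfy three properties: every vertex lies in some bag; for every edge, both endpoints lie together in some bag; and for every vertex, the bags containing it form a connected subtree. Here bags containing vertex 0 are not connected in the tree, so the decomposition is invalid.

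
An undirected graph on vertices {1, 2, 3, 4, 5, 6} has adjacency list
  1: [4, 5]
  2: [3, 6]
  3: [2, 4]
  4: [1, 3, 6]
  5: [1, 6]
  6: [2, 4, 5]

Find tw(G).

A width-2 tree decomposition is:
Bags: B1 = {1, 5, 6}  B2 = {1, 4, 6}  B3 = {2, 4, 6}  B4 = {2, 3, 4}
Tree: B1–B2, B2–B3, B3–B4
Each bag holds 3 vertices, so the decomposition has width 2, which upper-bounds the treewidth. The edges 5–1–4–6–5 form a cycle, so G is not a tree and its treewidth is at least 2. Therefore the treewidth is 2.

2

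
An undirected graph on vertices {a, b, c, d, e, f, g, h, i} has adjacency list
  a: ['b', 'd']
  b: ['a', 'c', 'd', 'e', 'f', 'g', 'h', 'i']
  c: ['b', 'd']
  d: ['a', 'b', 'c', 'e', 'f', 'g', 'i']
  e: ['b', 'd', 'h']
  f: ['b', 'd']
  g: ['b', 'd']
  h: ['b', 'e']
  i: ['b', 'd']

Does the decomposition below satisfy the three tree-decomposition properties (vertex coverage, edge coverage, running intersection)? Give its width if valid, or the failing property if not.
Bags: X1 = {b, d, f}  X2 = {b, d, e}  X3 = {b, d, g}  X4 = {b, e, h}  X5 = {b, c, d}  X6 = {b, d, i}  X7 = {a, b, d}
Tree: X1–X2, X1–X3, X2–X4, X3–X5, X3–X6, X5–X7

Vertex coverage: the bags together contain {a, b, c, d, e, f, g, h, i}, the full vertex set. Edge coverage: each edge of G has both endpoints in at least one bag. Running intersection: for every vertex, the bags containing it form a connected subtree. All three properties hold, so this is a valid tree decomposition of width max|bag| − 1 = 2, and hence tw(G) ≤ 2.

Yes; width 2.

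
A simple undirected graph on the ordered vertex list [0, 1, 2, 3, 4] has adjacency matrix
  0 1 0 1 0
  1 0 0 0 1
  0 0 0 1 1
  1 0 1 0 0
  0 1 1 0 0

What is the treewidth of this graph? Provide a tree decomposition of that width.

Every bag has size at most 3, so the width is 3 − 1 = 2 and tw(G) ≤ 2. Since 4–2–3–0–1–4 is a cycle in G, G is not acyclic. Forests are exactly the graphs of treewidth ≤ 1, so tw(G) ≥ 2. Combining the bounds, tw(G) = 2.

Treewidth 2.
Bags: B1 = {2, 3, 4}  B2 = {0, 3, 4}  B3 = {0, 1, 4}
Tree: B1–B2, B2–B3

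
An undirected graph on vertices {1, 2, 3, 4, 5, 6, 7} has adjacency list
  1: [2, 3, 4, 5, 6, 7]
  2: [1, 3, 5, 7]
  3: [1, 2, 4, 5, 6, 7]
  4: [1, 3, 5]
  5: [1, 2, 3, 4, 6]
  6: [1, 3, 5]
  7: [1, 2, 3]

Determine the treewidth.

3

A width-3 tree decomposition is:
Bags: B1 = {1, 2, 3, 7}  B2 = {1, 2, 3, 5}  B3 = {1, 3, 4, 5}  B4 = {1, 3, 5, 6}
Tree: B1–B2, B2–B3, B3–B4
Every bag has size at most 4, so the width is 4 − 1 = 3 and tw(G) ≤ 3. Conversely, {1, 2, 3, 5} is a clique of size 4, and the vertices of any clique must share a bag in every tree decomposition; so some bag has ≥ 4 vertices and tw(G) ≥ 3. Combining the bounds, tw(G) = 3.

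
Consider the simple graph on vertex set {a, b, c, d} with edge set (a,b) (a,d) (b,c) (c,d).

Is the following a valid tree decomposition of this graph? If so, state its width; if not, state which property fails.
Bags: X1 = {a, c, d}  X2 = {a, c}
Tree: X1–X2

A tree decomposition must satisfy three properties: every vertex lies in some bag; for every edge, both endpoints lie together in some bag; and for every vertex, the bags containing it form a connected subtree. Here vertex b appears in no bag, so the decomposition is invalid.

No — vertex b appears in no bag.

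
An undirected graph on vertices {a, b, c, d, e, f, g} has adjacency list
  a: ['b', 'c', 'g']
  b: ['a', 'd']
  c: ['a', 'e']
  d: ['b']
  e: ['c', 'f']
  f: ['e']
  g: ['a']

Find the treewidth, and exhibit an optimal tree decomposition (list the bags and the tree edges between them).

Every bag has size at most 2, so the width is 2 − 1 = 1 and tw(G) ≤ 1. Since G has at least one edge (e.g. c–e), it is not an edgeless graph, so tw(G) ≥ 1. Combining the bounds, tw(G) = 1.

Treewidth 1.
Bags: B1 = {c, e}  B2 = {a, c}  B3 = {a, g}  B4 = {e, f}  B5 = {a, b}  B6 = {b, d}
Tree: B1–B2, B2–B3, B1–B4, B3–B5, B5–B6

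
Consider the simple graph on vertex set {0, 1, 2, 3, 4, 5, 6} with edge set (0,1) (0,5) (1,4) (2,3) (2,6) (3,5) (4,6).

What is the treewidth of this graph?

A width-2 tree decomposition is:
Bags: B1 = {0, 1, 5}  B2 = {1, 4, 5}  B3 = {4, 5, 6}  B4 = {2, 5, 6}  B5 = {2, 3, 5}
Tree: B1–B2, B2–B3, B3–B4, B4–B5
Every bag has size at most 3, so the width is 3 − 1 = 2 and tw(G) ≤ 2. The edges 5–0–1–4–6–2–3–5 form a cycle, so G is not a tree and its treewidth is at least 2. Therefore the treewidth is 2.

2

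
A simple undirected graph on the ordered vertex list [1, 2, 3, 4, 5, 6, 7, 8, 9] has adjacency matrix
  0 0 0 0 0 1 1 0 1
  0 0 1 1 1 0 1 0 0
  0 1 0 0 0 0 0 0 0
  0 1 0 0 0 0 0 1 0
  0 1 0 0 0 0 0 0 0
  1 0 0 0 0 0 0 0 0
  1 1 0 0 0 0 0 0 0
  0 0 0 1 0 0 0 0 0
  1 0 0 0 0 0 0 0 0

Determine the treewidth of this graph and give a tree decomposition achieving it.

The largest bag has 2 vertices, giving width 1; this decomposition certifies tw(G) ≤ 1. G has an edge, so its treewidth is at least 1. Therefore the treewidth is 1.

Treewidth 1.
Bags: B1 = {2, 3}  B2 = {2, 5}  B3 = {2, 7}  B4 = {1, 7}  B5 = {1, 9}  B6 = {2, 4}  B7 = {4, 8}  B8 = {1, 6}
Tree: B1–B2, B2–B3, B3–B4, B4–B5, B3–B6, B6–B7, B5–B8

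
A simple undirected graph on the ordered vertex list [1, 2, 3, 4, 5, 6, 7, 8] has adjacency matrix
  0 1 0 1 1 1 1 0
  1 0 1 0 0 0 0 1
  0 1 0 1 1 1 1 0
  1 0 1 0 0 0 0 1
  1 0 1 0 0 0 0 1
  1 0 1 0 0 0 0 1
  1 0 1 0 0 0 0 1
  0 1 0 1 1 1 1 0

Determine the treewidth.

A width-3 tree decomposition is:
Bags: B1 = {1, 3, 7, 8}  B2 = {1, 3, 5, 8}  B3 = {1, 3, 6, 8}  B4 = {1, 2, 3, 8}  B5 = {1, 3, 4, 8}
Tree: B1–B2, B2–B3, B3–B4, B4–B5
The largest bag has 4 vertices, giving width 3; this decomposition certifies tw(G) ≤ 3. For the lower bound: the 4 vertex sets {1,7}, {3,5}, {8}, {6} are disjoint, each induces a connected subgraph, and every pair is joined by at least one edge of G. Contracting each set to a single vertex therefore yields K_{4} as a minor, and since treewidth is minor-monotone, tw(G) ≥ tw(K_{4}) = 3. Combining the bounds, tw(G) = 3.

3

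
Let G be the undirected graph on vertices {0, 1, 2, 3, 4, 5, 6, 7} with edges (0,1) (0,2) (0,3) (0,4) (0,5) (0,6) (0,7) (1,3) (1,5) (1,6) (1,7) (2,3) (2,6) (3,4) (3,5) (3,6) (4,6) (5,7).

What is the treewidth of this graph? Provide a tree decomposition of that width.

Each bag holds 4 vertices, so the decomposition has width 3, which upper-bounds the treewidth. On the other hand G contains the 4-clique {0, 1, 3, 5}. A clique must lie in a single bag of any decomposition, so no decomposition can have width below 3. Hence tw(G) = 3 exactly.

Treewidth 3.
Bags: B1 = {0, 1, 3, 6}  B2 = {0, 1, 3, 5}  B3 = {0, 2, 3, 6}  B4 = {0, 1, 5, 7}  B5 = {0, 3, 4, 6}
Tree: B1–B2, B1–B3, B2–B4, B1–B5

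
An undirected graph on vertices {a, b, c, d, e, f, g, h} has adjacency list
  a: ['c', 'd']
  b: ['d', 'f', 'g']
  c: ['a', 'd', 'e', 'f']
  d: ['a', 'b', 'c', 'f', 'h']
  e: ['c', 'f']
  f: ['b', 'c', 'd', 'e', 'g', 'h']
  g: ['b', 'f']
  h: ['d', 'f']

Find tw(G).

A width-2 tree decomposition is:
Bags: B1 = {c, d, f}  B2 = {d, f, h}  B3 = {b, d, f}  B4 = {a, c, d}  B5 = {c, e, f}  B6 = {b, f, g}
Tree: B1–B2, B2–B3, B1–B4, B1–B5, B3–B6
Every bag has size at most 3, so the width is 3 − 1 = 2 and tw(G) ≤ 2. For the lower bound, the 3 vertices {a, c, d} are pairwise adjacent, and any tree decomposition puts a clique entirely inside one bag — forcing width ≥ 2. Therefore the treewidth is 2.

2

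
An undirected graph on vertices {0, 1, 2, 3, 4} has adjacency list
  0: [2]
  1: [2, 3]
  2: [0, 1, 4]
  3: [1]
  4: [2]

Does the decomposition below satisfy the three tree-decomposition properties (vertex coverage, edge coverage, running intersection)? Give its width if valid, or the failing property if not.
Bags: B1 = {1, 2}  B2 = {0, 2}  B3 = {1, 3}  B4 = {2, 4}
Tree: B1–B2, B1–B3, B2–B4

Checking the three conditions: (i) the bags cover all of {0, 1, 2, 3, 4}; (ii) for each edge, some bag contains both endpoints; (iii) the bags containing any fixed vertex form a subtree. All hold, so the decomposition is valid with width 2 − 1 = 1.

Yes; width 1.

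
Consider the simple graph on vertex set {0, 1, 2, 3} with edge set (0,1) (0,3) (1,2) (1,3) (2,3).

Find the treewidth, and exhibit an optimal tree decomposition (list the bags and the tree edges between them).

Each bag holds 3 vertices, so the decomposition has width 2, which upper-bounds the treewidth. On the other hand G contains the 3-clique {0, 1, 3}. A clique must lie in a single bag of any decomposition, so no decomposition can have width below 2. Hence tw(G) = 2 exactly.

Treewidth 2.
One optimal decomposition is:
Bags: B1 = {0, 1, 3}  B2 = {1, 2, 3}
Tree: B1–B2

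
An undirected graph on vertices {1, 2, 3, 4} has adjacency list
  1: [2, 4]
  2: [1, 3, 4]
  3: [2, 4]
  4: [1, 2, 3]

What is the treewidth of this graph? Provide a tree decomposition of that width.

Treewidth 2.
One such decomposition:
Bags: B1 = {2, 3, 4}  B2 = {1, 2, 4}
Tree: B1–B2

The largest bag has 3 vertices, giving width 2; this decomposition certifies tw(G) ≤ 2. For the lower bound, the 3 vertices {1, 2, 4} are pairwise adjacent, and any tree decomposition puts a clique entirely inside one bag — forcing width ≥ 2. The upper and lower bounds meet at 2, so that is the treewidth.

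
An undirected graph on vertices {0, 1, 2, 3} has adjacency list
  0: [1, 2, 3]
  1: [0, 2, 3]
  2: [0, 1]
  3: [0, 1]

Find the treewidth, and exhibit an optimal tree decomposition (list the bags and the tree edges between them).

Treewidth 2.
One optimal decomposition is:
Bags: B1 = {0, 1, 2}  B2 = {0, 1, 3}
Tree: B1–B2

Every bag has size at most 3, so the width is 3 − 1 = 2 and tw(G) ≤ 2. Conversely, {0, 1, 2} is a clique of size 3, and the vertices of any clique must share a bag in every tree decomposition; so some bag has ≥ 3 vertices and tw(G) ≥ 2. Combining the bounds, tw(G) = 2.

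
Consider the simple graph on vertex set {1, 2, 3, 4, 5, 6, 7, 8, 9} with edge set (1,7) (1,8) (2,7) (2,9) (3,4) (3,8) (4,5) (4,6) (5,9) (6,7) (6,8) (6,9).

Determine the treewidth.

A width-3 tree decomposition is:
Bags: B1 = {1, 3, 4, 8}  B2 = {1, 4, 6, 8}  B3 = {1, 4, 6, 7}  B4 = {4, 5, 6, 7}  B5 = {5, 6, 7, 9}  B6 = {2, 5, 7, 9}
Tree: B1–B2, B2–B3, B3–B4, B4–B5, B5–B6
Every bag has size at most 4, so the width is 4 − 1 = 3 and tw(G) ≤ 3. For the lower bound: the 4 vertex sets {1,3,8}, {4}, {6}, {2,5,7,9} are disjoint, each induces a connected subgraph, and every pair is joined by at least one edge of G. Contracting each set to a single vertex therefore yields K_{4} as a minor, and since treewidth is minor-monotone, tw(G) ≥ tw(K_{4}) = 3. Hence tw(G) = 3 exactly.

3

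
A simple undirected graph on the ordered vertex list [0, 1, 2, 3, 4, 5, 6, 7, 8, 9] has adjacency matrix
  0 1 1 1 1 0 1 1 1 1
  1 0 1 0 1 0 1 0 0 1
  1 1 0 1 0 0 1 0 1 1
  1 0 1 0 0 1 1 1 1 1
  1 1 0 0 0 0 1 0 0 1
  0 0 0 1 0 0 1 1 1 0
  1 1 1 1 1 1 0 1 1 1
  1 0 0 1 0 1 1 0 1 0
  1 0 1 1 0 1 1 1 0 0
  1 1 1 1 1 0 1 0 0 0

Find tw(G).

4

A width-4 tree decomposition is:
Bags: B1 = {0, 2, 3, 6, 8}  B2 = {0, 3, 6, 7, 8}  B3 = {0, 2, 3, 6, 9}  B4 = {0, 1, 2, 6, 9}  B5 = {3, 5, 6, 7, 8}  B6 = {0, 1, 4, 6, 9}
Tree: B1–B2, B1–B3, B3–B4, B2–B5, B4–B6
Each bag holds 5 vertices, so the decomposition has width 4, which upper-bounds the treewidth. For the lower bound, the 5 vertices {0, 1, 2, 6, 9} are pairwise adjacent, and any tree decomposition puts a clique entirely inside one bag — forcing width ≥ 4. Combining the bounds, tw(G) = 4.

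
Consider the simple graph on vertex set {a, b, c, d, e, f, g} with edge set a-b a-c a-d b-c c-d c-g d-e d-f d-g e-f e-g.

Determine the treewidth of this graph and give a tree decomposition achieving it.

The largest bag has 3 vertices, giving width 2; this decomposition certifies tw(G) ≤ 2. On the other hand G contains the 3-clique {d, e, g}. A clique must lie in a single bag of any decomposition, so no decomposition can have width below 2. The upper and lower bounds meet at 2, so that is the treewidth.

Treewidth 2.
One such decomposition:
Bags: B1 = {a, c, d}  B2 = {c, d, g}  B3 = {d, e, g}  B4 = {d, e, f}  B5 = {a, b, c}
Tree: B1–B2, B2–B3, B3–B4, B1–B5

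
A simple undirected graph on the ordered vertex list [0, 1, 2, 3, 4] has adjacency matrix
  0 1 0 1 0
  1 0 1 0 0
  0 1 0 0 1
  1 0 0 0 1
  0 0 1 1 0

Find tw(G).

A width-2 tree decomposition is:
Bags: B1 = {1, 2, 4}  B2 = {0, 1, 4}  B3 = {0, 3, 4}
Tree: B1–B2, B2–B3
The largest bag has 3 vertices, giving width 2; this decomposition certifies tw(G) ≤ 2. For the lower bound, G contains the cycle 4–2–1–0–3–4, so G is not a forest; only forests have treewidth ≤ 1, hence tw(G) ≥ 2. The upper and lower bounds meet at 2, so that is the treewidth.

2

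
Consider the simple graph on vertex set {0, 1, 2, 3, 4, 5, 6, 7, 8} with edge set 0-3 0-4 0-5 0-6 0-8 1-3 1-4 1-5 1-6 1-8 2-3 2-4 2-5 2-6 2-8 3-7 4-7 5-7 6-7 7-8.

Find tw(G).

A width-4 tree decomposition is:
Bags: B1 = {0, 1, 2, 4, 7}  B2 = {0, 1, 2, 7, 8}  B3 = {0, 1, 2, 6, 7}  B4 = {0, 1, 2, 5, 7}  B5 = {0, 1, 2, 3, 7}
Tree: B1–B2, B2–B3, B3–B4, B4–B5
Each bag holds 5 vertices, so the decomposition has width 4, which upper-bounds the treewidth. For the lower bound: the 5 vertex sets {2,4}, {1,8}, {0,6}, {7}, {5} are disjoint, each induces a connected subgraph, and every pair is joined by at least one edge of G. Contracting each set to a single vertex therefore yields K_{5} as a minor, and since treewidth is minor-monotone, tw(G) ≥ tw(K_{5}) = 4. Combining the bounds, tw(G) = 4.

4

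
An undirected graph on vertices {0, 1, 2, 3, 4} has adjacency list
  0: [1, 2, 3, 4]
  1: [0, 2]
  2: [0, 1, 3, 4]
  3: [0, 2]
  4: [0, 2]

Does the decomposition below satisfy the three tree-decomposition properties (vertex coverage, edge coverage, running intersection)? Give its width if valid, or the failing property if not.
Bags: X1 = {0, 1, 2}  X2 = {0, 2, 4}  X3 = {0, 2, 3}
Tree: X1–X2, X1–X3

Yes; width 2.

Vertex coverage: the bags together contain {0, 1, 2, 3, 4}, the full vertex set. Edge coverage: each edge of G has both endpoints in at least one bag. Running intersection: for every vertex, the bags containing it form a connected subtree. All three properties hold, so this is a valid tree decomposition of width max|bag| − 1 = 2, and hence tw(G) ≤ 2.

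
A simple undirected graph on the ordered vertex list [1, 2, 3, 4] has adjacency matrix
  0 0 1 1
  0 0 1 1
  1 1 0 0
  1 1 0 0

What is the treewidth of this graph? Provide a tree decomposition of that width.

Each bag holds 3 vertices, so the decomposition has width 2, which upper-bounds the treewidth. For the lower bound, G contains the cycle 1–3–2–4–1, so G is not a forest; only forests have treewidth ≤ 1, hence tw(G) ≥ 2. The upper and lower bounds meet at 2, so that is the treewidth.

Treewidth 2.
One optimal decomposition is:
Bags: B1 = {1, 2, 3}  B2 = {1, 2, 4}
Tree: B1–B2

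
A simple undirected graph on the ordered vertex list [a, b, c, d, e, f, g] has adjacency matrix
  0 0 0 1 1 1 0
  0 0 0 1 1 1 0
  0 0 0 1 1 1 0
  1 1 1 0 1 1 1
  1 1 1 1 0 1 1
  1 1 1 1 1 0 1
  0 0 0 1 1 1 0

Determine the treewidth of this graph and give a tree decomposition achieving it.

The largest bag has 4 vertices, giving width 3; this decomposition certifies tw(G) ≤ 3. On the other hand G contains the 4-clique {d, e, f, g}. A clique must lie in a single bag of any decomposition, so no decomposition can have width below 3. Combining the bounds, tw(G) = 3.

Treewidth 3.
One optimal decomposition is:
Bags: B1 = {c, d, e, f}  B2 = {b, d, e, f}  B3 = {a, d, e, f}  B4 = {d, e, f, g}
Tree: B1–B2, B2–B3, B3–B4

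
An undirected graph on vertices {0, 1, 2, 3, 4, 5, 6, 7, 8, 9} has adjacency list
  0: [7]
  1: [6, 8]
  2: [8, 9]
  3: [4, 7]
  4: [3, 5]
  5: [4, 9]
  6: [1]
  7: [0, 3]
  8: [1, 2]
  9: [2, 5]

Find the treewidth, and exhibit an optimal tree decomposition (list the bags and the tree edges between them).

Each bag holds 2 vertices, so the decomposition has width 1, which upper-bounds the treewidth. G has an edge, so its treewidth is at least 1. Combining the bounds, tw(G) = 1.

Treewidth 1.
One optimal decomposition is:
Bags: B1 = {1, 6}  B2 = {1, 8}  B3 = {2, 8}  B4 = {2, 9}  B5 = {5, 9}  B6 = {4, 5}  B7 = {3, 4}  B8 = {3, 7}  B9 = {0, 7}
Tree: B1–B2, B2–B3, B3–B4, B4–B5, B5–B6, B6–B7, B7–B8, B8–B9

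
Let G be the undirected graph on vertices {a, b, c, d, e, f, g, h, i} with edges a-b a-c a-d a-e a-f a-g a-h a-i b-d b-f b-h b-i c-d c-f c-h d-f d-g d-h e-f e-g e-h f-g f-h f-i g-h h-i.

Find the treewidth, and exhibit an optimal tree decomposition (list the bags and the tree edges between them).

Every bag has size at most 5, so the width is 5 − 1 = 4 and tw(G) ≤ 4. Conversely, {a, d, f, g, h} is a clique of size 5, and the vertices of any clique must share a bag in every tree decomposition; so some bag has ≥ 5 vertices and tw(G) ≥ 4. Combining the bounds, tw(G) = 4.

Treewidth 4.
Bags: B1 = {a, c, d, f, h}  B2 = {a, d, f, g, h}  B3 = {a, e, f, g, h}  B4 = {a, b, d, f, h}  B5 = {a, b, f, h, i}
Tree: B1–B2, B2–B3, B2–B4, B4–B5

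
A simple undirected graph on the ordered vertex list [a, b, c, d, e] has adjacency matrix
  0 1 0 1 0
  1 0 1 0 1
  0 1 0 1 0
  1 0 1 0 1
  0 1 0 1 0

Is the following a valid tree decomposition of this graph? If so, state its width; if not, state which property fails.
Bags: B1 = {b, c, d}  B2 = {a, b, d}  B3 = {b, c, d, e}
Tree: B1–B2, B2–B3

A tree decomposition must satisfy three properties: every vertex lies in some bag; for every edge, both endpoints lie together in some bag; and for every vertex, the bags containing it form a connected subtree. Here bags containing vertex c are not connected in the tree, so the decomposition is invalid.

No — bags containing vertex c are not connected in the tree.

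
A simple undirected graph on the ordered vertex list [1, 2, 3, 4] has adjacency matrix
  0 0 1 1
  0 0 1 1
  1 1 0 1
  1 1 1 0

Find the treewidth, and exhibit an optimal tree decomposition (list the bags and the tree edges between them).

Treewidth 2.
Bags: B1 = {1, 3, 4}  B2 = {2, 3, 4}
Tree: B1–B2

Every bag has size at most 3, so the width is 3 − 1 = 2 and tw(G) ≤ 2. Conversely, {1, 3, 4} is a clique of size 3, and the vertices of any clique must share a bag in every tree decomposition; so some bag has ≥ 3 vertices and tw(G) ≥ 2. Combining the bounds, tw(G) = 2.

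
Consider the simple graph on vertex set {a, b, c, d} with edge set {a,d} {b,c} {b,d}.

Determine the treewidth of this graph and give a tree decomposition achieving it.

Treewidth 1.
Bags: B1 = {b, c}  B2 = {b, d}  B3 = {a, d}
Tree: B1–B2, B2–B3

Every bag has size at most 2, so the width is 2 − 1 = 1 and tw(G) ≤ 1. G has an edge, so its treewidth is at least 1. Therefore the treewidth is 1.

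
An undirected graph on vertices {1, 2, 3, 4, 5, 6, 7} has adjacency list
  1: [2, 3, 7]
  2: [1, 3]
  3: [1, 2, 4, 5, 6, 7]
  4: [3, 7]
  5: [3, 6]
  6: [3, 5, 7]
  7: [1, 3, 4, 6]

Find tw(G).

2

A width-2 tree decomposition is:
Bags: B1 = {3, 6, 7}  B2 = {1, 3, 7}  B3 = {1, 2, 3}  B4 = {3, 4, 7}  B5 = {3, 5, 6}
Tree: B1–B2, B2–B3, B1–B4, B1–B5
Every bag has size at most 3, so the width is 3 − 1 = 2 and tw(G) ≤ 2. On the other hand G contains the 3-clique {1, 2, 3}. A clique must lie in a single bag of any decomposition, so no decomposition can have width below 2. Therefore the treewidth is 2.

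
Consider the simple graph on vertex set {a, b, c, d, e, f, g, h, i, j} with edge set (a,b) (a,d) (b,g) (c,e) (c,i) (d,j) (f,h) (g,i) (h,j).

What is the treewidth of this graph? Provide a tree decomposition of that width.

Treewidth 1.
One optimal decomposition is:
Bags: B1 = {f, h}  B2 = {h, j}  B3 = {d, j}  B4 = {a, d}  B5 = {a, b}  B6 = {b, g}  B7 = {g, i}  B8 = {c, i}  B9 = {c, e}
Tree: B1–B2, B2–B3, B3–B4, B4–B5, B5–B6, B6–B7, B7–B8, B8–B9

Each bag holds 2 vertices, so the decomposition has width 1, which upper-bounds the treewidth. G has an edge, so its treewidth is at least 1. Therefore the treewidth is 1.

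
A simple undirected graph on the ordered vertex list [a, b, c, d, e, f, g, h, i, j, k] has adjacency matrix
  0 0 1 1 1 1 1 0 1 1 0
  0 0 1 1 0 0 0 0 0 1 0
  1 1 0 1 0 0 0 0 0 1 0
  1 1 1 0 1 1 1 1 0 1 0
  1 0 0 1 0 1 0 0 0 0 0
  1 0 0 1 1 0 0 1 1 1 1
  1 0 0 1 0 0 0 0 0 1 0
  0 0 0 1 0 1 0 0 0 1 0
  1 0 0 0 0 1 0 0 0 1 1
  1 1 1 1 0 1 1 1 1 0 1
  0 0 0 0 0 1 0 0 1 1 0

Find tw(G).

A width-3 tree decomposition is:
Bags: B1 = {a, d, e, f}  B2 = {a, d, f, j}  B3 = {d, f, h, j}  B4 = {a, f, i, j}  B5 = {f, i, j, k}  B6 = {a, c, d, j}  B7 = {b, c, d, j}  B8 = {a, d, g, j}
Tree: B1–B2, B2–B3, B2–B4, B4–B5, B2–B6, B6–B7, B6–B8
Each bag holds 4 vertices, so the decomposition has width 3, which upper-bounds the treewidth. For the lower bound, the 4 vertices {d, f, h, j} are pairwise adjacent, and any tree decomposition puts a clique entirely inside one bag — forcing width ≥ 3. Combining the bounds, tw(G) = 3.

3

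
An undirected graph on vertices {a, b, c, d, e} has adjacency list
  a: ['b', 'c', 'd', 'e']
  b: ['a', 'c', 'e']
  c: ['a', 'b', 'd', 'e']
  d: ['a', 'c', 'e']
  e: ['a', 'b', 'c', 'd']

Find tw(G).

3

A width-3 tree decomposition is:
Bags: B1 = {a, b, c, e}  B2 = {a, c, d, e}
Tree: B1–B2
The largest bag has 4 vertices, giving width 3; this decomposition certifies tw(G) ≤ 3. Conversely, {a, c, d, e} is a clique of size 4, and the vertices of any clique must share a bag in every tree decomposition; so some bag has ≥ 4 vertices and tw(G) ≥ 3. Combining the bounds, tw(G) = 3.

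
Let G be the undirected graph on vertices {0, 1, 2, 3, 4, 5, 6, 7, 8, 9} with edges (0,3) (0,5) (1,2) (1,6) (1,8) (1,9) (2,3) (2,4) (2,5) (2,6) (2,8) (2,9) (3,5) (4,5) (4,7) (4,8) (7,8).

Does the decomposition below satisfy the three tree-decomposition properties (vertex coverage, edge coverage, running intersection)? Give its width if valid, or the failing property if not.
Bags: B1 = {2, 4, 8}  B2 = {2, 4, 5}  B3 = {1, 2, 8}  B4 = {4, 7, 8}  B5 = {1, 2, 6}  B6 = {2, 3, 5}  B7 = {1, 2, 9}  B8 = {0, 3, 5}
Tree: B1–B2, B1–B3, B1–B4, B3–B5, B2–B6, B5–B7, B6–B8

Yes; width 2.

Vertex coverage: the bags together contain {0, 1, 2, 3, 4, 5, 6, 7, 8, 9}, the full vertex set. Edge coverage: each edge of G has both endpoints in at least one bag. Running intersection: for every vertex, the bags containing it form a connected subtree. All three properties hold, so this is a valid tree decomposition of width max|bag| − 1 = 2, and hence tw(G) ≤ 2.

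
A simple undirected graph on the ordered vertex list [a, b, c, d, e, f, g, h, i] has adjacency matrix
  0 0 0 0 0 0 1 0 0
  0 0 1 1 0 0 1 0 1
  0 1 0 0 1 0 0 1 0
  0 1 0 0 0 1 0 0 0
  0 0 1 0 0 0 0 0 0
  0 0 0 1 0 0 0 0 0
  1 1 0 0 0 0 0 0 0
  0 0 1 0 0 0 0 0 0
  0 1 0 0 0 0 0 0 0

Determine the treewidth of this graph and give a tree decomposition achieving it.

Each bag holds 2 vertices, so the decomposition has width 1, which upper-bounds the treewidth. G has an edge, so its treewidth is at least 1. Hence tw(G) = 1 exactly.

Treewidth 1.
One such decomposition:
Bags: B1 = {b, c}  B2 = {c, e}  B3 = {b, g}  B4 = {c, h}  B5 = {b, d}  B6 = {a, g}  B7 = {d, f}  B8 = {b, i}
Tree: B1–B2, B1–B3, B1–B4, B3–B5, B3–B6, B5–B7, B5–B8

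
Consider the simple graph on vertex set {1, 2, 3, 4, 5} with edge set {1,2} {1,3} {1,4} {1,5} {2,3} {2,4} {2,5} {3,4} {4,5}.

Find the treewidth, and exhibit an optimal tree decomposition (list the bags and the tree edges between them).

Each bag holds 4 vertices, so the decomposition has width 3, which upper-bounds the treewidth. On the other hand G contains the 4-clique {1, 2, 3, 4}. A clique must lie in a single bag of any decomposition, so no decomposition can have width below 3. Hence tw(G) = 3 exactly.

Treewidth 3.
Bags: B1 = {1, 2, 4, 5}  B2 = {1, 2, 3, 4}
Tree: B1–B2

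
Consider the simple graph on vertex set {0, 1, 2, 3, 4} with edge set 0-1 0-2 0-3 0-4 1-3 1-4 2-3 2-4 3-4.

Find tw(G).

A width-3 tree decomposition is:
Bags: B1 = {0, 1, 3, 4}  B2 = {0, 2, 3, 4}
Tree: B1–B2
Each bag holds 4 vertices, so the decomposition has width 3, which upper-bounds the treewidth. Conversely, {0, 1, 3, 4} is a clique of size 4, and the vertices of any clique must share a bag in every tree decomposition; so some bag has ≥ 4 vertices and tw(G) ≥ 3. The upper and lower bounds meet at 3, so that is the treewidth.

3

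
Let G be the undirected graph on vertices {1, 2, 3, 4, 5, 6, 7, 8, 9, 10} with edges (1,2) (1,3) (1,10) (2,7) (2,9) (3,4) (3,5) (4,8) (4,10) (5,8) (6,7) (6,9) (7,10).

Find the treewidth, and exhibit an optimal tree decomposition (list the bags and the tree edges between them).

Each bag holds 3 vertices, so the decomposition has width 2, which upper-bounds the treewidth. The edges 8–5–3–4–8 form a cycle, so G is not a tree and its treewidth is at least 2. Combining the bounds, tw(G) = 2.

Treewidth 2.
One optimal decomposition is:
Bags: B1 = {4, 5, 8}  B2 = {3, 4, 5}  B3 = {3, 4, 10}  B4 = {1, 3, 10}  B5 = {1, 7, 10}  B6 = {1, 2, 7}  B7 = {2, 6, 7}  B8 = {2, 6, 9}
Tree: B1–B2, B2–B3, B3–B4, B4–B5, B5–B6, B6–B7, B7–B8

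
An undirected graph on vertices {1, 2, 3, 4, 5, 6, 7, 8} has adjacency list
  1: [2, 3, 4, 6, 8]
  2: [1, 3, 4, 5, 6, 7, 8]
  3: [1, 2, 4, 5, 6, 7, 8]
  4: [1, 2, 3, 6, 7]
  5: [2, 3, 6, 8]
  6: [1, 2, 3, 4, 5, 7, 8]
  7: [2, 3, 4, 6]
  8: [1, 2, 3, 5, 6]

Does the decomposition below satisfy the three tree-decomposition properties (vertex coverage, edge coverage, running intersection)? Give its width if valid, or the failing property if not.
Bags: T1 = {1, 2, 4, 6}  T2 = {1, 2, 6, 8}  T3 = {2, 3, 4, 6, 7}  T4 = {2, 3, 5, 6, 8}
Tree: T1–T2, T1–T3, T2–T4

No — edge (3,1) lies in no bag.

A tree decomposition must satisfy three properties: every vertex lies in some bag; for every edge, both endpoints lie together in some bag; and for every vertex, the bags containing it form a connected subtree. Here edge (3,1) lies in no bag, so the decomposition is invalid.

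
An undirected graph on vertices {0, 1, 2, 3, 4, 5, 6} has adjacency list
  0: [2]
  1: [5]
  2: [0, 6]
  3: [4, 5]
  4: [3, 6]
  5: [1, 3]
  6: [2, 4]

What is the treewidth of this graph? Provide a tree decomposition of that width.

Each bag holds 2 vertices, so the decomposition has width 1, which upper-bounds the treewidth. Since G has at least one edge (e.g. 1–5), it is not an edgeless graph, so tw(G) ≥ 1. The upper and lower bounds meet at 1, so that is the treewidth.

Treewidth 1.
Bags: B1 = {1, 5}  B2 = {3, 5}  B3 = {3, 4}  B4 = {4, 6}  B5 = {2, 6}  B6 = {0, 2}
Tree: B1–B2, B2–B3, B3–B4, B4–B5, B5–B6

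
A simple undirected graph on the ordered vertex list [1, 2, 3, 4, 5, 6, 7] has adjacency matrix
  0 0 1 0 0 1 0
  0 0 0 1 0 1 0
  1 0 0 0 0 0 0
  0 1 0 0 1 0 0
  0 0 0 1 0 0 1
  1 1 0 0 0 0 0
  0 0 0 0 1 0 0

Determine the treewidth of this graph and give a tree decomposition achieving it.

Treewidth 1.
One such decomposition:
Bags: B1 = {1, 3}  B2 = {1, 6}  B3 = {2, 6}  B4 = {2, 4}  B5 = {4, 5}  B6 = {5, 7}
Tree: B1–B2, B2–B3, B3–B4, B4–B5, B5–B6

Each bag holds 2 vertices, so the decomposition has width 1, which upper-bounds the treewidth. G has an edge, so its treewidth is at least 1. Hence tw(G) = 1 exactly.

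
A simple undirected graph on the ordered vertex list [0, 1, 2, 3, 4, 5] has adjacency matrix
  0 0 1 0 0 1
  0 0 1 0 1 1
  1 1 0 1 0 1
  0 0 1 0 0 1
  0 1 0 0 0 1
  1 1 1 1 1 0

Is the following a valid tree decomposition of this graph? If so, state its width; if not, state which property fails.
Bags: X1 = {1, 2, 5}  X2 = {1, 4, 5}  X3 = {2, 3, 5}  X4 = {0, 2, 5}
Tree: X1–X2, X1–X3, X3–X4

Yes; width 2.

Every vertex of G appears in some bag (union = {0, 1, 2, 3, 4, 5}); every edge is covered by a bag; and for each vertex v the set of bags containing v is connected in the bag tree. The decomposition is therefore valid. The largest bag has 3 vertices, so the width is 2.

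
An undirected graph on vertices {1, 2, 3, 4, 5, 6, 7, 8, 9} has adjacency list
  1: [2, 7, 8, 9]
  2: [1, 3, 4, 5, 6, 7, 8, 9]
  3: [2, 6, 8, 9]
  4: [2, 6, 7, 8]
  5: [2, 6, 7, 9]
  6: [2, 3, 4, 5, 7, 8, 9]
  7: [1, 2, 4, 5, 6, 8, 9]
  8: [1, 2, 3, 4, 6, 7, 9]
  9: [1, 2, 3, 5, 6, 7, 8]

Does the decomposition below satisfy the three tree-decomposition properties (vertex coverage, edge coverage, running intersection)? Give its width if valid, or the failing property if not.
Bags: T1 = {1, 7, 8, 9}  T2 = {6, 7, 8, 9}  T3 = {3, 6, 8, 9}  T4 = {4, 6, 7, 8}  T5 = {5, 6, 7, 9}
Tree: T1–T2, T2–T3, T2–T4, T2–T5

No — vertex 2 appears in no bag.

A tree decomposition must satisfy three properties: every vertex lies in some bag; for every edge, both endpoints lie together in some bag; and for every vertex, the bags containing it form a connected subtree. Here vertex 2 appears in no bag, so the decomposition is invalid.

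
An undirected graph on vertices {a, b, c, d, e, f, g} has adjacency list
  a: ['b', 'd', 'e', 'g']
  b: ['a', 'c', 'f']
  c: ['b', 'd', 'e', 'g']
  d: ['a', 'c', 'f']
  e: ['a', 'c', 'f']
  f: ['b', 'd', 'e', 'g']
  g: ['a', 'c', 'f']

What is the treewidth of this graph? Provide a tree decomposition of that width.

Each bag holds 4 vertices, so the decomposition has width 3, which upper-bounds the treewidth. For the lower bound: the 4 vertex sets {a,e}, {d,f}, {c}, {g} are disjoint, each induces a connected subgraph, and every pair is joined by at least one edge of G. Contracting each set to a single vertex therefore yields K_{4} as a minor, and since treewidth is minor-monotone, tw(G) ≥ tw(K_{4}) = 3. The upper and lower bounds meet at 3, so that is the treewidth.

Treewidth 3.
Bags: B1 = {a, c, e, f}  B2 = {a, c, d, f}  B3 = {a, c, f, g}  B4 = {a, b, c, f}
Tree: B1–B2, B2–B3, B3–B4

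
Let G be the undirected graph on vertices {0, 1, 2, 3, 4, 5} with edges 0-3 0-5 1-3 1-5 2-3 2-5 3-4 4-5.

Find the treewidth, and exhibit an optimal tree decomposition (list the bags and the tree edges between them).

Treewidth 2.
One optimal decomposition is:
Bags: B1 = {2, 3, 5}  B2 = {0, 3, 5}  B3 = {3, 4, 5}  B4 = {1, 3, 5}
Tree: B1–B2, B2–B3, B3–B4

The largest bag has 3 vertices, giving width 2; this decomposition certifies tw(G) ≤ 2. Since 2–3–0–5–2 is a cycle in G, G is not acyclic. Forests are exactly the graphs of treewidth ≤ 1, so tw(G) ≥ 2. Hence tw(G) = 2 exactly.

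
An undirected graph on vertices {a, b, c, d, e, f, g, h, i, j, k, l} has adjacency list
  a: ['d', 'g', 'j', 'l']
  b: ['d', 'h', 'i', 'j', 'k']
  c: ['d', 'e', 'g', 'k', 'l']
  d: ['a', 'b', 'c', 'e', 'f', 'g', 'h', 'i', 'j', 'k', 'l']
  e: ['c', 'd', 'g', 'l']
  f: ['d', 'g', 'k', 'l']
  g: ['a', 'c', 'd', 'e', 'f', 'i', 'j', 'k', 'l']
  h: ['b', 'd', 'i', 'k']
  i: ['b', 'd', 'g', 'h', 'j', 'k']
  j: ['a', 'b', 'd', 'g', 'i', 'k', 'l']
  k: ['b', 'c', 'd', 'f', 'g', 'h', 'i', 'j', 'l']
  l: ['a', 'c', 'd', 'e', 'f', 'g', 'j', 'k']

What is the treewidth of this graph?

4

A width-4 tree decomposition is:
Bags: B1 = {c, d, g, k, l}  B2 = {d, g, j, k, l}  B3 = {c, d, e, g, l}  B4 = {d, g, i, j, k}  B5 = {b, d, i, j, k}  B6 = {b, d, h, i, k}  B7 = {a, d, g, j, l}  B8 = {d, f, g, k, l}
Tree: B1–B2, B1–B3, B2–B4, B4–B5, B5–B6, B2–B7, B1–B8
The largest bag has 5 vertices, giving width 4; this decomposition certifies tw(G) ≤ 4. For the lower bound, the 5 vertices {c, d, e, g, l} are pairwise adjacent, and any tree decomposition puts a clique entirely inside one bag — forcing width ≥ 4. Therefore the treewidth is 4.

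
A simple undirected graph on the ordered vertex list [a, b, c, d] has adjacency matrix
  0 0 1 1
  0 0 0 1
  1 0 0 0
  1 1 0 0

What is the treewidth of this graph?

1

A width-1 tree decomposition is:
Bags: B1 = {b, d}  B2 = {a, d}  B3 = {a, c}
Tree: B1–B2, B2–B3
Each bag holds 2 vertices, so the decomposition has width 1, which upper-bounds the treewidth. G has an edge, so its treewidth is at least 1. Therefore the treewidth is 1.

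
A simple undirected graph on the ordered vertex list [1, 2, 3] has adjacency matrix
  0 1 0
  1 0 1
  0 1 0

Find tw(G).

1

A width-1 tree decomposition is:
Bags: B1 = {1, 2}  B2 = {2, 3}
Tree: B1–B2
Every bag has size at most 2, so the width is 2 − 1 = 1 and tw(G) ≤ 1. Any graph with an edge has treewidth ≥ 1, and G has the edge 2–1. Therefore the treewidth is 1.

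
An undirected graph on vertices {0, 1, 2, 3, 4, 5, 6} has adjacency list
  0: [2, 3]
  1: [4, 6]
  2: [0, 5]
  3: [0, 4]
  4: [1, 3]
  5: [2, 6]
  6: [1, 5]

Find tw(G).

2

A width-2 tree decomposition is:
Bags: B1 = {1, 3, 4}  B2 = {1, 3, 6}  B3 = {3, 5, 6}  B4 = {2, 3, 5}  B5 = {0, 2, 3}
Tree: B1–B2, B2–B3, B3–B4, B4–B5
Each bag holds 3 vertices, so the decomposition has width 2, which upper-bounds the treewidth. Since 3–4–1–6–5–2–0–3 is a cycle in G, G is not acyclic. Forests are exactly the graphs of treewidth ≤ 1, so tw(G) ≥ 2. The upper and lower bounds meet at 2, so that is the treewidth.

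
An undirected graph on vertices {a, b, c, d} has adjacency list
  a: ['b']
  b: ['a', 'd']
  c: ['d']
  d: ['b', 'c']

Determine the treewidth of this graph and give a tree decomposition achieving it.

Treewidth 1.
One optimal decomposition is:
Bags: B1 = {a, b}  B2 = {b, d}  B3 = {c, d}
Tree: B1–B2, B2–B3

Each bag holds 2 vertices, so the decomposition has width 1, which upper-bounds the treewidth. G has an edge, so its treewidth is at least 1. The upper and lower bounds meet at 1, so that is the treewidth.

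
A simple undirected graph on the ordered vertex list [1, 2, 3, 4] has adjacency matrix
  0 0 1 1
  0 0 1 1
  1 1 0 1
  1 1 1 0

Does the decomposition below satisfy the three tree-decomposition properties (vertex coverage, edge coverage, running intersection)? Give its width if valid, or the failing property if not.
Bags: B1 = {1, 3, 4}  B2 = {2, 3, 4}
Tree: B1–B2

Vertex coverage: the bags together contain {1, 2, 3, 4}, the full vertex set. Edge coverage: each edge of G has both endpoints in at least one bag. Running intersection: for every vertex, the bags containing it form a connected subtree. All three properties hold, so this is a valid tree decomposition of width max|bag| − 1 = 2, and hence tw(G) ≤ 2.

Yes; width 2.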